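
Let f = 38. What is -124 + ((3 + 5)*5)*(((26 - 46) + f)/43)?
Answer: -4612/43 ≈ -107.26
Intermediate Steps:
-124 + ((3 + 5)*5)*(((26 - 46) + f)/43) = -124 + ((3 + 5)*5)*(((26 - 46) + 38)/43) = -124 + (8*5)*((-20 + 38)*(1/43)) = -124 + 40*(18*(1/43)) = -124 + 40*(18/43) = -124 + 720/43 = -4612/43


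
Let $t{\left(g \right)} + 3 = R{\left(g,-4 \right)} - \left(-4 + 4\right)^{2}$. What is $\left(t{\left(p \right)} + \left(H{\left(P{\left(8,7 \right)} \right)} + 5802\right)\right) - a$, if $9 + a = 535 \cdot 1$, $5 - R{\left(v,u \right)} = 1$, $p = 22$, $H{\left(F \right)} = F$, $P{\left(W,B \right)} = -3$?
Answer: $5274$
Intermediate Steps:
$R{\left(v,u \right)} = 4$ ($R{\left(v,u \right)} = 5 - 1 = 4$)
$t{\left(g \right)} = 1$ ($t{\left(g \right)} = -3 + \left(4 - \left(-4 + 4\right)^{2}\right) = -3 + \left(4 - 0^{2}\right) = -3 + \left(4 - 0\right) = -3 + \left(4 + 0\right) = -3 + 4 = 1$)
$a = 526$ ($a = -9 + 535 \cdot 1 = -9 + 535 = 526$)
$\left(t{\left(p \right)} + \left(H{\left(P{\left(8,7 \right)} \right)} + 5802\right)\right) - a = \left(1 + \left(-3 + 5802\right)\right) - 526 = \left(1 + 5799\right) - 526 = 5800 - 526 = 5274$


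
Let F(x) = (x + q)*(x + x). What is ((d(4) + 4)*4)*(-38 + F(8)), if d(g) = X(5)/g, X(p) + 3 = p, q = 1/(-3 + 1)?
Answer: 1476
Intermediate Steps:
q = -½ (q = 1/(-2) = -½ ≈ -0.50000)
X(p) = -3 + p
d(g) = 2/g (d(g) = (-3 + 5)/g = 2/g)
F(x) = 2*x*(-½ + x) (F(x) = (x - ½)*(x + x) = (-½ + x)*(2*x) = 2*x*(-½ + x))
((d(4) + 4)*4)*(-38 + F(8)) = ((2/4 + 4)*4)*(-38 + 8*(-1 + 2*8)) = ((2*(¼) + 4)*4)*(-38 + 8*(-1 + 16)) = ((½ + 4)*4)*(-38 + 8*15) = ((9/2)*4)*(-38 + 120) = 18*82 = 1476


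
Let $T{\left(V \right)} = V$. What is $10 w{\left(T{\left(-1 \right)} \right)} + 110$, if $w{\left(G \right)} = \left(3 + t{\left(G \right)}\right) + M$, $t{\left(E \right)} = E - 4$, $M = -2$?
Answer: $70$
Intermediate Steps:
$t{\left(E \right)} = -4 + E$ ($t{\left(E \right)} = E - 4 = -4 + E$)
$w{\left(G \right)} = -3 + G$ ($w{\left(G \right)} = \left(3 + \left(-4 + G\right)\right) - 2 = \left(-1 + G\right) - 2 = -3 + G$)
$10 w{\left(T{\left(-1 \right)} \right)} + 110 = 10 \left(-3 - 1\right) + 110 = 10 \left(-4\right) + 110 = -40 + 110 = 70$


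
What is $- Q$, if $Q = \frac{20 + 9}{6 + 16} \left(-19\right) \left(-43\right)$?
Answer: $- \frac{23693}{22} \approx -1077.0$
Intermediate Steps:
$Q = \frac{23693}{22}$ ($Q = \frac{29}{22} \left(-19\right) \left(-43\right) = \left(- \frac{551}{22}\right) \left(-43\right) = \frac{23693}{22} \approx 1077.0$)
$- Q = \left(-1\right) \frac{23693}{22} = - \frac{23693}{22}$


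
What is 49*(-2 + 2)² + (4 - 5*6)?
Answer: -26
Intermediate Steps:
49*(-2 + 2)² + (4 - 5*6) = 49*0² + (4 - 30) = 49*0 - 26 = 0 - 26 = -26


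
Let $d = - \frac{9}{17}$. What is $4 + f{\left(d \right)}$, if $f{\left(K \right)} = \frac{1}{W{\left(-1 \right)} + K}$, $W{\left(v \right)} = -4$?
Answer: $\frac{291}{77} \approx 3.7792$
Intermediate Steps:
$d = - \frac{9}{17}$ ($d = \left(-9\right) \frac{1}{17} = - \frac{9}{17} \approx -0.52941$)
$f{\left(K \right)} = \frac{1}{-4 + K}$
$4 + f{\left(d \right)} = 4 + \frac{1}{-4 - \frac{9}{17}} = 4 + \frac{1}{- \frac{77}{17}} = 4 - \frac{17}{77} = \frac{291}{77}$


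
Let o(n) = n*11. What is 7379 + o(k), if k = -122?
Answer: 6037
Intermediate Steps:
o(n) = 11*n
7379 + o(k) = 7379 + 11*(-122) = 7379 - 1342 = 6037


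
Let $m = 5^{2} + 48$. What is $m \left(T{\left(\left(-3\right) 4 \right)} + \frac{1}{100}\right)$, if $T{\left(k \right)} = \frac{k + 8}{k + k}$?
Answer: $\frac{3869}{300} \approx 12.897$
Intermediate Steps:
$T{\left(k \right)} = \frac{8 + k}{2 k}$
$m = 73$ ($m = 25 + 48 = 73$)
$m \left(T{\left(\left(-3\right) 4 \right)} + \frac{1}{100}\right) = 73 \left(\frac{8 - 12}{2 \left(\left(-3\right) 4\right)} + \frac{1}{100}\right) = 73 \left(\frac{8 - 12}{2 \left(-12\right)} + \frac{1}{100}\right) = 73 \left(\frac{1}{2} \left(- \frac{1}{12}\right) \left(-4\right) + \frac{1}{100}\right) = 73 \left(\frac{1}{6} + \frac{1}{100}\right) = 73 \cdot \frac{53}{300} = \frac{3869}{300}$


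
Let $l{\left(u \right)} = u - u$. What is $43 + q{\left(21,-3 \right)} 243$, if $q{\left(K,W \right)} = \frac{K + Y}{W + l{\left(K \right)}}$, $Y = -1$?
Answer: $-1577$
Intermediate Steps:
$l{\left(u \right)} = 0$
$q{\left(K,W \right)} = \frac{-1 + K}{W}$ ($q{\left(K,W \right)} = \frac{K - 1}{W + 0} = \frac{-1 + K}{W}$)
$43 + q{\left(21,-3 \right)} 243 = 43 + \frac{-1 + 21}{-3} \cdot 243 = 43 + \left(- \frac{1}{3}\right) 20 \cdot 243 = 43 - 1620 = -1577$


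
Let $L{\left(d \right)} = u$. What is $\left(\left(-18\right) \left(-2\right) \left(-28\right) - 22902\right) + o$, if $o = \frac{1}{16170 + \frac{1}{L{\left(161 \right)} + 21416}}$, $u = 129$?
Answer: $- \frac{8329829163865}{348382651} \approx -23910.0$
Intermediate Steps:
$L{\left(d \right)} = 129$
$o = \frac{21545}{348382651}$ ($o = \frac{1}{16170 + \frac{1}{129 + 21416}} = \frac{1}{16170 + \frac{1}{21545}} = \frac{1}{\frac{348382651}{21545}} = \frac{21545}{348382651} \approx 6.1843 \cdot 10^{-5}$)
$\left(\left(-18\right) \left(-2\right) \left(-28\right) - 22902\right) + o = \left(\left(-18\right) \left(-2\right) \left(-28\right) - 22902\right) + \frac{21545}{348382651} = \left(36 \left(-28\right) - 22902\right) + \frac{21545}{348382651} = \left(-1008 - 22902\right) + \frac{21545}{348382651} = -23910 + \frac{21545}{348382651} = - \frac{8329829163865}{348382651}$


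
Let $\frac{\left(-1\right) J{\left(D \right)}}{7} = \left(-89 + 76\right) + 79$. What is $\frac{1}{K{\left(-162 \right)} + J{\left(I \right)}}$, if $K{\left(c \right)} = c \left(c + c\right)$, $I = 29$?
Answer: $\frac{1}{52026} \approx 1.9221 \cdot 10^{-5}$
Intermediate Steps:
$J{\left(D \right)} = -462$ ($J{\left(D \right)} = - 7 \left(\left(-89 + 76\right) + 79\right) = - 7 \left(-13 + 79\right) = \left(-7\right) 66 = -462$)
$K{\left(c \right)} = 2 c^{2}$ ($K{\left(c \right)} = c 2 c = 2 c^{2}$)
$\frac{1}{K{\left(-162 \right)} + J{\left(I \right)}} = \frac{1}{2 \left(-162\right)^{2} - 462} = \frac{1}{2 \cdot 26244 - 462} = \frac{1}{52488 - 462} = \frac{1}{52026}$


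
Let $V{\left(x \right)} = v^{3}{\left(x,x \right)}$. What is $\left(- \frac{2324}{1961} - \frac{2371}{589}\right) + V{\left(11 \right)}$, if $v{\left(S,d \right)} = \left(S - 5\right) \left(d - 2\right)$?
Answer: $\frac{181869468089}{1155029} \approx 1.5746 \cdot 10^{5}$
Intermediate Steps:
$v{\left(S,d \right)} = \left(-5 + S\right) \left(-2 + d\right)$
$V{\left(x \right)} = \left(10 + x^{2} - 7 x\right)^{3}$ ($V{\left(x \right)} = \left(10 - 5 x - 2 x + x x\right)^{3} = \left(10 - 5 x - 2 x + x^{2}\right)^{3} = \left(10 + x^{2} - 7 x\right)^{3}$)
$\left(- \frac{2324}{1961} - \frac{2371}{589}\right) + V{\left(11 \right)} = \left(- \frac{2324}{1961} - \frac{2371}{589}\right) + \left(10 + 11^{2} - 77\right)^{3} = \left(\left(-2324\right) \frac{1}{1961} - \frac{2371}{589}\right) + \left(10 + 121 - 77\right)^{3} = \left(- \frac{2324}{1961} - \frac{2371}{589}\right) + 54^{3} = - \frac{6018367}{1155029} + 157464 = \frac{181869468089}{1155029}$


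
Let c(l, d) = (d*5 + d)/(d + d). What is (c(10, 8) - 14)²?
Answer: 121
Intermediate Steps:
c(l, d) = 3 (c(l, d) = (5*d + d)/((2*d)) = (6*d)*(1/(2*d)) = 3)
(c(10, 8) - 14)² = (3 - 14)² = (-11)² = 121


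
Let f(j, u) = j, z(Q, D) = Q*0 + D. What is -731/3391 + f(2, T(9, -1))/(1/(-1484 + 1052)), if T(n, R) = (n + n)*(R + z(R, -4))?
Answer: -2930555/3391 ≈ -864.22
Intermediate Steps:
z(Q, D) = D (z(Q, D) = 0 + D = D)
T(n, R) = 2*n*(-4 + R) (T(n, R) = (n + n)*(R - 4) = (2*n)*(-4 + R) = 2*n*(-4 + R))
-731/3391 + f(2, T(9, -1))/(1/(-1484 + 1052)) = -731/3391 + 2/(1/(-1484 + 1052)) = -731*1/3391 + 2/(1/(-432)) = -731/3391 + 2/(-1/432) = -731/3391 + 2*(-432) = -731/3391 - 864 = -2930555/3391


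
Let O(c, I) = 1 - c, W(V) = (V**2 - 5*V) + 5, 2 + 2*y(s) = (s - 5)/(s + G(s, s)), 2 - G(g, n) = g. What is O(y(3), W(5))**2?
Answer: 25/4 ≈ 6.2500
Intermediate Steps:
G(g, n) = 2 - g
y(s) = -9/4 + s/4 (y(s) = -1 + ((s - 5)/(s + (2 - s)))/2 = -1 + ((-5 + s)/2)/2 = -1 + ((-5 + s)*(1/2))/2 = -1 + (-5/2 + s/2)/2 = -1 + (-5/4 + s/4) = -9/4 + s/4)
W(V) = 5 + V**2 - 5*V
O(y(3), W(5))**2 = (1 - (-9/4 + (1/4)*3))**2 = (1 - (-9/4 + 3/4))**2 = (1 - 1*(-3/2))**2 = (1 + 3/2)**2 = (5/2)**2 = 25/4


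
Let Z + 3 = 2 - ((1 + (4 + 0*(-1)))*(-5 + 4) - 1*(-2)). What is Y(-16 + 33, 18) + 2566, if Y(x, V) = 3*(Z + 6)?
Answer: 2590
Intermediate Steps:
Z = 2 (Z = -3 + (2 - ((1 + (4 + 0*(-1)))*(-5 + 4) - 1*(-2))) = -3 + (2 - ((1 + (4 + 0))*(-1) + 2)) = -3 + (2 - ((1 + 4)*(-1) + 2)) = -3 + (2 - (5*(-1) + 2)) = -3 + (2 - (-5 + 2)) = -3 + (2 - 1*(-3)) = -3 + (2 + 3) = -3 + 5 = 2)
Y(x, V) = 24 (Y(x, V) = 3*(2 + 6) = 3*8 = 24)
Y(-16 + 33, 18) + 2566 = 24 + 2566 = 2590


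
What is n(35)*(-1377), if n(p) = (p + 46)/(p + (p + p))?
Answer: -37179/35 ≈ -1062.3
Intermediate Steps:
n(p) = (46 + p)/(3*p) (n(p) = (46 + p)/(p + 2*p) = (46 + p)/((3*p)) = (46 + p)*(1/(3*p)) = (46 + p)/(3*p))
n(35)*(-1377) = ((1/3)*(46 + 35)/35)*(-1377) = ((1/3)*(1/35)*81)*(-1377) = (27/35)*(-1377) = -37179/35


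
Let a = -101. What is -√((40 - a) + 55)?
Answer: -14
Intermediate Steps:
-√((40 - a) + 55) = -√((40 - 1*(-101)) + 55) = -√((40 + 101) + 55) = -√(141 + 55) = -√196 = -1*14 = -14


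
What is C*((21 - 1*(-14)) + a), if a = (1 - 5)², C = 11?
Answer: 561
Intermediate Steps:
a = 16 (a = (-4)² = 16)
C*((21 - 1*(-14)) + a) = 11*((21 - 1*(-14)) + 16) = 11*((21 + 14) + 16) = 11*(35 + 16) = 11*51 = 561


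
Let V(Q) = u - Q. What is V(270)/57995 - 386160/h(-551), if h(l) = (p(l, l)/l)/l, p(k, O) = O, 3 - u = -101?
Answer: 12339837409034/57995 ≈ 2.1277e+8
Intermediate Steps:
u = 104 (u = 3 - 1*(-101) = 3 + 101 = 104)
V(Q) = 104 - Q
h(l) = 1/l (h(l) = (l/l)/l = 1/l)
V(270)/57995 - 386160/h(-551) = (104 - 1*270)/57995 - 386160/(1/(-551)) = (104 - 270)*(1/57995) - 386160/(-1/551) = -166*1/57995 - 386160*(-551) = -166/57995 + 212774160 = 12339837409034/57995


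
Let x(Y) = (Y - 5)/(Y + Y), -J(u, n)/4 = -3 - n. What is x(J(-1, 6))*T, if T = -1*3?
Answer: -31/24 ≈ -1.2917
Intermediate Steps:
J(u, n) = 12 + 4*n (J(u, n) = -4*(-3 - n) = 12 + 4*n)
T = -3
x(Y) = (-5 + Y)/(2*Y) (x(Y) = (-5 + Y)/((2*Y)) = (-5 + Y)*(1/(2*Y)) = (-5 + Y)/(2*Y))
x(J(-1, 6))*T = ((-5 + (12 + 4*6))/(2*(12 + 4*6)))*(-3) = ((-5 + (12 + 24))/(2*(12 + 24)))*(-3) = ((½)*(-5 + 36)/36)*(-3) = ((½)*(1/36)*31)*(-3) = (31/72)*(-3) = -31/24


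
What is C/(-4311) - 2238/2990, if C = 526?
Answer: -5610379/6444945 ≈ -0.87051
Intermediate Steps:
C/(-4311) - 2238/2990 = 526/(-4311) - 2238/2990 = 526*(-1/4311) - 2238*1/2990 = -526/4311 - 1119/1495 = -5610379/6444945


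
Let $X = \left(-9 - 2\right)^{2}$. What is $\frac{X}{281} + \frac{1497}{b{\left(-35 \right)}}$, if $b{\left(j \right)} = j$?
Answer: $- \frac{416422}{9835} \approx -42.341$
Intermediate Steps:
$X = 121$ ($X = \left(-11\right)^{2} = 121$)
$\frac{X}{281} + \frac{1497}{b{\left(-35 \right)}} = \frac{121}{281} + \frac{1497}{-35} = 121 \cdot \frac{1}{281} + 1497 \left(- \frac{1}{35}\right) = \frac{121}{281} - \frac{1497}{35} = - \frac{416422}{9835}$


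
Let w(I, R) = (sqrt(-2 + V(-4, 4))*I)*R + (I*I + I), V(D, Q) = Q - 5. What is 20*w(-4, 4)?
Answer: 240 - 320*I*sqrt(3) ≈ 240.0 - 554.26*I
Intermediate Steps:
V(D, Q) = -5 + Q
w(I, R) = I + I**2 + I*I*R*sqrt(3) (w(I, R) = (sqrt(-2 + (-5 + 4))*I)*R + (I*I + I) = (sqrt(-2 - 1)*I)*R + (I**2 + I) = (sqrt(-3)*I)*R + (I + I**2) = ((I*sqrt(3))*I)*R + (I + I**2) = (I*I*sqrt(3))*R + (I + I**2) = I*I*R*sqrt(3) + (I + I**2) = I + I**2 + I*I*R*sqrt(3))
20*w(-4, 4) = 20*(-4*(1 - 4 + I*4*sqrt(3))) = 20*(-4*(1 - 4 + 4*I*sqrt(3))) = 20*(-4*(-3 + 4*I*sqrt(3))) = 20*(12 - 16*I*sqrt(3)) = 240 - 320*I*sqrt(3)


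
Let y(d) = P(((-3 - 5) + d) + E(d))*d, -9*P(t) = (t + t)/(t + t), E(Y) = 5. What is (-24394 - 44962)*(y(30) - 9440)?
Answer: 1964855480/3 ≈ 6.5495e+8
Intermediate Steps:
P(t) = -1/9 (P(t) = -(t + t)/(9*(t + t)) = -2*t/(9*(2*t)) = -2*t*1/(2*t)/9 = -1/9*1 = -1/9)
y(d) = -d/9
(-24394 - 44962)*(y(30) - 9440) = (-24394 - 44962)*(-1/9*30 - 9440) = -69356*(-10/3 - 9440) = -69356*(-28330/3) = 1964855480/3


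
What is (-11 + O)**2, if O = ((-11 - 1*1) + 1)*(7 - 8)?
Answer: 0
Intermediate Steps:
O = 11 (O = ((-11 - 1) + 1)*(-1) = (-12 + 1)*(-1) = -11*(-1) = 11)
(-11 + O)**2 = (-11 + 11)**2 = 0**2 = 0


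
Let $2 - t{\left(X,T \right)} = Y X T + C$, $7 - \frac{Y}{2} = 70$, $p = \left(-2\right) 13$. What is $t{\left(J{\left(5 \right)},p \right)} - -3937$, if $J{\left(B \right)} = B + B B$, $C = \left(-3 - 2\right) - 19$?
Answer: $-94317$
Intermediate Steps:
$p = -26$
$Y = -126$ ($Y = 14 - 140 = -126$)
$C = -24$ ($C = -5 - 19 = -24$)
$J{\left(B \right)} = B + B^{2}$
$t{\left(X,T \right)} = 26 + 126 T X$ ($t{\left(X,T \right)} = 2 - \left(- 126 X T - 24\right) = 2 - \left(- 126 T X - 24\right) = 2 - \left(-24 - 126 T X\right) = 2 + \left(24 + 126 T X\right) = 26 + 126 T X$)
$t{\left(J{\left(5 \right)},p \right)} - -3937 = \left(26 + 126 \left(-26\right) 5 \left(1 + 5\right)\right) - -3937 = \left(26 + 126 \left(-26\right) 5 \cdot 6\right) + 3937 = \left(26 + 126 \left(-26\right) 30\right) + 3937 = \left(26 - 98280\right) + 3937 = -98254 + 3937 = -94317$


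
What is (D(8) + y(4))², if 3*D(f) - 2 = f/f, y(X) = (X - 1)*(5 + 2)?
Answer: 484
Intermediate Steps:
y(X) = -7 + 7*X (y(X) = (-1 + X)*7 = -7 + 7*X)
D(f) = 1 (D(f) = ⅔ + (f/f)/3 = ⅔ + (⅓)*1 = ⅔ + ⅓ = 1)
(D(8) + y(4))² = (1 + (-7 + 7*4))² = (1 + (-7 + 28))² = (1 + 21)² = 22² = 484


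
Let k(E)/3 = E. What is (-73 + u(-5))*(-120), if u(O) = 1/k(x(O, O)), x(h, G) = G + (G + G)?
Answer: 26288/3 ≈ 8762.7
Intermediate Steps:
x(h, G) = 3*G (x(h, G) = G + 2*G = 3*G)
k(E) = 3*E
u(O) = 1/(9*O) (u(O) = 1/(3*(3*O)) = 1/(9*O))
(-73 + u(-5))*(-120) = (-73 + (⅑)/(-5))*(-120) = (-73 + (⅑)*(-⅕))*(-120) = (-73 - 1/45)*(-120) = -3286/45*(-120) = 26288/3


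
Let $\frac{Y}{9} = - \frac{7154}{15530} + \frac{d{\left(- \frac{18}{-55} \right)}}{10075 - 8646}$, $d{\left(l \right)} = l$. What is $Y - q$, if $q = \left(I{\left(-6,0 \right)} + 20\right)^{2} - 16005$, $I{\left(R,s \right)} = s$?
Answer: $\frac{1904209845994}{122058035} \approx 15601.0$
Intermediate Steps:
$q = -15605$ ($q = \left(0 + 20\right)^{2} - 16005 = 20^{2} - 16005 = 400 - 16005 = -15605$)
$Y = - \frac{505790181}{122058035}$ ($Y = 9 \left(- \frac{7154}{15530} + \frac{\left(-18\right) \frac{1}{-55}}{10075 - 8646}\right) = 9 \left(\left(-7154\right) \frac{1}{15530} + \frac{\left(-18\right) \left(- \frac{1}{55}\right)}{10075 - 8646}\right) = 9 \left(- \frac{3577}{7765} + \frac{18}{55 \cdot 1429}\right) = 9 \left(- \frac{3577}{7765} + \frac{18}{55} \cdot \frac{1}{1429}\right) = 9 \left(- \frac{3577}{7765} + \frac{18}{78595}\right) = 9 \left(- \frac{56198909}{122058035}\right) = - \frac{505790181}{122058035} \approx -4.1439$)
$Y - q = - \frac{505790181}{122058035} - -15605 = - \frac{505790181}{122058035} + 15605 = \frac{1904209845994}{122058035}$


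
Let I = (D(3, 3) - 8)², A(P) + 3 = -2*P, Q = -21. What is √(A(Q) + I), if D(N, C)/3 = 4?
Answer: √55 ≈ 7.4162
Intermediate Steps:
D(N, C) = 12 (D(N, C) = 3*4 = 12)
A(P) = -3 - 2*P
I = 16 (I = (12 - 8)² = 4² = 16)
√(A(Q) + I) = √((-3 - 2*(-21)) + 16) = √((-3 + 42) + 16) = √(39 + 16) = √55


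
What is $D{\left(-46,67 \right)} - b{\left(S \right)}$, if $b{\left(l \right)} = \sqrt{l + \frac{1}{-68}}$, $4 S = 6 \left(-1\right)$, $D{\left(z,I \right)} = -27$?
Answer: $-27 - \frac{i \sqrt{1751}}{34} \approx -27.0 - 1.2307 i$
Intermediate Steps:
$S = - \frac{3}{2}$ ($S = \frac{6 \left(-1\right)}{4} = \frac{1}{4} \left(-6\right) = - \frac{3}{2} \approx -1.5$)
$b{\left(l \right)} = \sqrt{- \frac{1}{68} + l}$ ($b{\left(l \right)} = \sqrt{l - \frac{1}{68}} = \sqrt{- \frac{1}{68} + l}$)
$D{\left(-46,67 \right)} - b{\left(S \right)} = -27 - \frac{\sqrt{-17 + 1156 \left(- \frac{3}{2}\right)}}{34} = -27 - \frac{\sqrt{-17 - 1734}}{34} = -27 - \frac{\sqrt{-1751}}{34} = -27 - \frac{i \sqrt{1751}}{34}$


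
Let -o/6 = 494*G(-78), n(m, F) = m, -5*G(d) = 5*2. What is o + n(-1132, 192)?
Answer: 4796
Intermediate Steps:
G(d) = -2
o = 5928 (o = -2964*(-2) = -6*(-988) = 5928)
o + n(-1132, 192) = 5928 - 1132 = 4796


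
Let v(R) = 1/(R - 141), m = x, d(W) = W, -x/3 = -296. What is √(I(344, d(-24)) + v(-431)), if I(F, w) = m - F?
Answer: √44496881/286 ≈ 23.324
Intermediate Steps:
x = 888 (x = -3*(-296) = 888)
m = 888
I(F, w) = 888 - F
v(R) = 1/(-141 + R)
√(I(344, d(-24)) + v(-431)) = √((888 - 1*344) + 1/(-141 - 431)) = √((888 - 344) + 1/(-572)) = √(544 - 1/572) = √(311167/572) = √44496881/286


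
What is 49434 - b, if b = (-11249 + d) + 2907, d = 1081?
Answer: 56695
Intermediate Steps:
b = -7261 (b = (-11249 + 1081) + 2907 = -10168 + 2907 = -7261)
49434 - b = 49434 - 1*(-7261) = 49434 + 7261 = 56695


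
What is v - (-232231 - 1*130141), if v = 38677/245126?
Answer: 88826837549/245126 ≈ 3.6237e+5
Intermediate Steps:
v = 38677/245126 (v = 38677*(1/245126) = 38677/245126 ≈ 0.15778)
v - (-232231 - 1*130141) = 38677/245126 - (-232231 - 1*130141) = 38677/245126 - (-232231 - 130141) = 38677/245126 - 1*(-362372) = 38677/245126 + 362372 = 88826837549/245126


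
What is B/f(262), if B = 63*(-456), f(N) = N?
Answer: -14364/131 ≈ -109.65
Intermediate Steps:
B = -28728
B/f(262) = -28728/262 = -28728*1/262 = -14364/131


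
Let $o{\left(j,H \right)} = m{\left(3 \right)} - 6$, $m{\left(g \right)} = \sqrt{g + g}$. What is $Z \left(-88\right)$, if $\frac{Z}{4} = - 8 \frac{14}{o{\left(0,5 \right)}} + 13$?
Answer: $- \frac{62304}{5} - \frac{19712 \sqrt{6}}{15} \approx -15680.0$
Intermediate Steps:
$m{\left(g \right)} = \sqrt{2} \sqrt{g}$ ($m{\left(g \right)} = \sqrt{2 g} = \sqrt{2} \sqrt{g}$)
$o{\left(j,H \right)} = -6 + \sqrt{6}$ ($o{\left(j,H \right)} = \sqrt{2} \sqrt{3} - 6 = \sqrt{6} - 6 = -6 + \sqrt{6}$)
$Z = 52 - \frac{448}{-6 + \sqrt{6}}$ ($Z = 4 \left(- 8 \frac{14}{-6 + \sqrt{6}} + 13\right) = 4 \left(- \frac{112}{-6 + \sqrt{6}} + 13\right) = 4 \left(13 - \frac{112}{-6 + \sqrt{6}}\right) = 52 - \frac{448}{-6 + \sqrt{6}} \approx 178.18$)
$Z \left(-88\right) = \left(\frac{708}{5} + \frac{224 \sqrt{6}}{15}\right) \left(-88\right) = - \frac{62304}{5} - \frac{19712 \sqrt{6}}{15}$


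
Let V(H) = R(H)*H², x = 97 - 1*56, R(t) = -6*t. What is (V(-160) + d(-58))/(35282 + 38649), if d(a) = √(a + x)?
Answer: 24576000/73931 + I*√17/73931 ≈ 332.42 + 5.577e-5*I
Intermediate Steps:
x = 41 (x = 97 - 56 = 41)
V(H) = -6*H³ (V(H) = (-6*H)*H² = -6*H³)
d(a) = √(41 + a) (d(a) = √(a + 41) = √(41 + a))
(V(-160) + d(-58))/(35282 + 38649) = (-6*(-160)³ + √(41 - 58))/(35282 + 38649) = (-6*(-4096000) + √(-17))/73931 = (24576000 + I*√17)*(1/73931) = 24576000/73931 + I*√17/73931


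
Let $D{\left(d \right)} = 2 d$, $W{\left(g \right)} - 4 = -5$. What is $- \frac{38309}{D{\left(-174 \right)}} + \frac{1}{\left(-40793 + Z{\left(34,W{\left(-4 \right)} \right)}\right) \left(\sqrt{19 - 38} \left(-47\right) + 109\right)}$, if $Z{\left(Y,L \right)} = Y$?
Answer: $\frac{362441724265}{3292430502} - \frac{47 i \sqrt{19}}{2194953668} \approx 110.08 - 9.3336 \cdot 10^{-8} i$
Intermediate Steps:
$W{\left(g \right)} = -1$ ($W{\left(g \right)} = 4 - 5 = -1$)
$- \frac{38309}{D{\left(-174 \right)}} + \frac{1}{\left(-40793 + Z{\left(34,W{\left(-4 \right)} \right)}\right) \left(\sqrt{19 - 38} \left(-47\right) + 109\right)} = - \frac{38309}{2 \left(-174\right)} + \frac{1}{\left(-40793 + 34\right) \left(\sqrt{19 - 38} \left(-47\right) + 109\right)} = - \frac{38309}{-348} + \frac{1}{\left(-40759\right) \left(\sqrt{-19} \left(-47\right) + 109\right)} = \left(-38309\right) \left(- \frac{1}{348}\right) - \frac{1}{40759 \left(i \sqrt{19} \left(-47\right) + 109\right)} = \frac{1321}{12} - \frac{1}{40759 \left(- 47 i \sqrt{19} + 109\right)} = \frac{1321}{12} - \frac{1}{40759 \left(109 - 47 i \sqrt{19}\right)}$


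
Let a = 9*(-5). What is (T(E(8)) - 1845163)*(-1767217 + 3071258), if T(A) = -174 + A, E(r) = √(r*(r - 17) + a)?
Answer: -2406395106817 + 3912123*I*√13 ≈ -2.4064e+12 + 1.4105e+7*I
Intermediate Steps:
a = -45
E(r) = √(-45 + r*(-17 + r)) (E(r) = √(r*(r - 17) - 45) = √(r*(-17 + r) - 45) = √(-45 + r*(-17 + r)))
(T(E(8)) - 1845163)*(-1767217 + 3071258) = ((-174 + √(-45 + 8² - 17*8)) - 1845163)*(-1767217 + 3071258) = ((-174 + √(-45 + 64 - 136)) - 1845163)*1304041 = ((-174 + √(-117)) - 1845163)*1304041 = ((-174 + 3*I*√13) - 1845163)*1304041 = (-1845337 + 3*I*√13)*1304041 = -2406395106817 + 3912123*I*√13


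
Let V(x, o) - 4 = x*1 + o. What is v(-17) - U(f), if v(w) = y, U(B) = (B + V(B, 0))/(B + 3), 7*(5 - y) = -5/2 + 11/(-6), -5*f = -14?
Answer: 2414/609 ≈ 3.9639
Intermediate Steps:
f = 14/5 (f = -⅕*(-14) = 14/5 ≈ 2.8000)
y = 118/21 (y = 5 - (-5/2 + 11/(-6))/7 = 5 - (-5*½ + 11*(-⅙))/7 = 5 - (-5/2 - 11/6)/7 = 5 - ⅐*(-13/3) = 5 + 13/21 = 118/21 ≈ 5.6190)
V(x, o) = 4 + o + x (V(x, o) = 4 + (x*1 + o) = 4 + (x + o) = 4 + (o + x) = 4 + o + x)
U(B) = (4 + 2*B)/(3 + B) (U(B) = (B + (4 + 0 + B))/(B + 3) = (B + (4 + B))/(3 + B) = (4 + 2*B)/(3 + B))
v(w) = 118/21
v(-17) - U(f) = 118/21 - 2*(2 + 14/5)/(3 + 14/5) = 118/21 - 2*24/(29/5*5) = 118/21 - 2*5*24/(29*5) = 118/21 - 1*48/29 = 118/21 - 48/29 = 2414/609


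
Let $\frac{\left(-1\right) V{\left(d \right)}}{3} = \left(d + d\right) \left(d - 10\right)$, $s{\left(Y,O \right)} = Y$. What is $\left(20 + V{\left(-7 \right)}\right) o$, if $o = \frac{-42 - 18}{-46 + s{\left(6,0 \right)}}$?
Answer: $-1041$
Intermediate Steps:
$o = \frac{3}{2}$ ($o = \frac{-42 - 18}{-46 + 6} = - \frac{60}{-40} = \left(-60\right) \left(- \frac{1}{40}\right) = \frac{3}{2} \approx 1.5$)
$V{\left(d \right)} = - 6 d \left(-10 + d\right)$ ($V{\left(d \right)} = - 3 \left(d + d\right) \left(d - 10\right) = - 3 \cdot 2 d \left(-10 + d\right) = - 6 d \left(-10 + d\right)$)
$\left(20 + V{\left(-7 \right)}\right) o = \left(20 + 6 \left(-7\right) \left(10 - -7\right)\right) \frac{3}{2} = \left(20 + 6 \left(-7\right) \left(10 + 7\right)\right) \frac{3}{2} = \left(20 + 6 \left(-7\right) 17\right) \frac{3}{2} = \left(20 - 714\right) \frac{3}{2} = \left(-694\right) \frac{3}{2} = -1041$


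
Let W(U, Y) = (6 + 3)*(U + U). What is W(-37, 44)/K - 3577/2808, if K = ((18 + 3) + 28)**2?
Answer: -10458505/6742008 ≈ -1.5512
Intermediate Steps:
W(U, Y) = 18*U (W(U, Y) = 9*(2*U) = 18*U)
K = 2401 (K = (21 + 28)**2 = 49**2 = 2401)
W(-37, 44)/K - 3577/2808 = (18*(-37))/2401 - 3577/2808 = -666*1/2401 - 3577*1/2808 = -666/2401 - 3577/2808 = -10458505/6742008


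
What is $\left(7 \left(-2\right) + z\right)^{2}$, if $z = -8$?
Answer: $484$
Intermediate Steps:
$\left(7 \left(-2\right) + z\right)^{2} = \left(7 \left(-2\right) - 8\right)^{2} = \left(-14 - 8\right)^{2} = \left(-22\right)^{2} = 484$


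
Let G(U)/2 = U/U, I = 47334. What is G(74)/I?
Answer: 1/23667 ≈ 4.2253e-5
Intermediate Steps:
G(U) = 2 (G(U) = 2*(U/U) = 2*1 = 2)
G(74)/I = 2/47334 = 2*(1/47334) = 1/23667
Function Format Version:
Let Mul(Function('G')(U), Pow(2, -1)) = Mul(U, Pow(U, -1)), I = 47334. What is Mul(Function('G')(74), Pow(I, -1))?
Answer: Rational(1, 23667) ≈ 4.2253e-5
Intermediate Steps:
Function('G')(U) = 2 (Function('G')(U) = Mul(2, Mul(U, Pow(U, -1))) = Mul(2, 1) = 2)
Mul(Function('G')(74), Pow(I, -1)) = Mul(2, Pow(47334, -1)) = Mul(2, Rational(1, 47334)) = Rational(1, 23667)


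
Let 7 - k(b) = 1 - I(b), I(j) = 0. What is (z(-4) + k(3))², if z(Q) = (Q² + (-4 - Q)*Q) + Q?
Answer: 324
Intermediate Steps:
k(b) = 6 (k(b) = 7 - (1 - 1*0) = 7 - (1 + 0) = 7 - 1*1 = 7 - 1 = 6)
z(Q) = Q + Q² + Q*(-4 - Q) (z(Q) = (Q² + Q*(-4 - Q)) + Q = Q + Q² + Q*(-4 - Q))
(z(-4) + k(3))² = (-3*(-4) + 6)² = (12 + 6)² = 18² = 324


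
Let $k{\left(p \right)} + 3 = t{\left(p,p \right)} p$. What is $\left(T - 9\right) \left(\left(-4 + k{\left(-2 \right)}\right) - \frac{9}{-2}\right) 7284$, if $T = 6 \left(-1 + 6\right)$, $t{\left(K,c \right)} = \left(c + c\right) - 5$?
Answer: $2370942$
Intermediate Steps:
$t{\left(K,c \right)} = -5 + 2 c$ ($t{\left(K,c \right)} = 2 c - 5 = -5 + 2 c$)
$T = 30$ ($T = 6 \cdot 5 = 30$)
$k{\left(p \right)} = -3 + p \left(-5 + 2 p\right)$ ($k{\left(p \right)} = -3 + \left(-5 + 2 p\right) p = -3 + p \left(-5 + 2 p\right)$)
$\left(T - 9\right) \left(\left(-4 + k{\left(-2 \right)}\right) - \frac{9}{-2}\right) 7284 = \left(30 - 9\right) \left(\left(-4 - \left(3 + 2 \left(-5 + 2 \left(-2\right)\right)\right)\right) - \frac{9}{-2}\right) 7284 = 21 \left(\left(-4 - \left(3 + 2 \left(-5 - 4\right)\right)\right) - - \frac{9}{2}\right) 7284 = 21 \left(\left(-4 - -15\right) + \frac{9}{2}\right) 7284 = 21 \left(\left(-4 + \left(-3 + 18\right)\right) + \frac{9}{2}\right) 7284 = 21 \left(\left(-4 + 15\right) + \frac{9}{2}\right) 7284 = 21 \left(11 + \frac{9}{2}\right) 7284 = 21 \cdot \frac{31}{2} \cdot 7284 = \frac{651}{2} \cdot 7284 = 2370942$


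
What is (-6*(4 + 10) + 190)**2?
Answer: 11236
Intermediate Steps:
(-6*(4 + 10) + 190)**2 = (-6*14 + 190)**2 = (-84 + 190)**2 = 106**2 = 11236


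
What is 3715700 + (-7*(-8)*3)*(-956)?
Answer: 3555092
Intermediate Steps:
3715700 + (-7*(-8)*3)*(-956) = 3715700 + (56*3)*(-956) = 3715700 + 168*(-956) = 3715700 - 160608 = 3555092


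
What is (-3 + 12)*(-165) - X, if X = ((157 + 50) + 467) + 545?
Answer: -2704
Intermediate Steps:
X = 1219 (X = (207 + 467) + 545 = 674 + 545 = 1219)
(-3 + 12)*(-165) - X = (-3 + 12)*(-165) - 1*1219 = 9*(-165) - 1219 = -1485 - 1219 = -2704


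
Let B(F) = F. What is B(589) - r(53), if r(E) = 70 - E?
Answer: 572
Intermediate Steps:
B(589) - r(53) = 589 - (70 - 1*53) = 589 - (70 - 53) = 589 - 1*17 = 589 - 17 = 572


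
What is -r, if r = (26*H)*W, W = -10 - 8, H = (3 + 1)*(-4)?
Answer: -7488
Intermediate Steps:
H = -16 (H = 4*(-4) = -16)
W = -18
r = 7488 (r = (26*(-16))*(-18) = -416*(-18) = 7488)
-r = -1*7488 = -7488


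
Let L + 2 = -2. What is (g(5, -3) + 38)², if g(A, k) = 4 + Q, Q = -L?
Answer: 2116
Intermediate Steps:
L = -4 (L = -2 - 2 = -4)
Q = 4 (Q = -1*(-4) = 4)
g(A, k) = 8 (g(A, k) = 4 + 4 = 8)
(g(5, -3) + 38)² = (8 + 38)² = 46² = 2116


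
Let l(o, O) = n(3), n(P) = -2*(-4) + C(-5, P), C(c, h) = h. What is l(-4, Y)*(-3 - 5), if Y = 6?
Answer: -88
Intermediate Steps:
n(P) = 8 + P (n(P) = -2*(-4) + P = 8 + P)
l(o, O) = 11 (l(o, O) = 8 + 3 = 11)
l(-4, Y)*(-3 - 5) = 11*(-3 - 5) = 11*(-8) = -88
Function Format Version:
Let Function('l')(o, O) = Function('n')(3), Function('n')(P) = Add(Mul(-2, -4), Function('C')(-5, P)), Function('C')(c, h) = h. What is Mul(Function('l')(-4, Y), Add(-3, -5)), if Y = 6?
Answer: -88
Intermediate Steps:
Function('n')(P) = Add(8, P) (Function('n')(P) = Add(Mul(-2, -4), P) = Add(8, P))
Function('l')(o, O) = 11 (Function('l')(o, O) = Add(8, 3) = 11)
Mul(Function('l')(-4, Y), Add(-3, -5)) = Mul(11, Add(-3, -5)) = Mul(11, -8) = -88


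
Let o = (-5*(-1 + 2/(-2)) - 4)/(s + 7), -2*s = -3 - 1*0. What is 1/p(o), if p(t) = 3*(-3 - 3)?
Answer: -1/18 ≈ -0.055556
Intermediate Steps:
s = 3/2 (s = -(-3 - 1*0)/2 = -(-3 + 0)/2 = -1/2*(-3) = 3/2 ≈ 1.5000)
o = 12/17 (o = (-5*(-1 + 2/(-2)) - 4)/(3/2 + 7) = (-5*(-1 + 2*(-1/2)) - 4)/(17/2) = (-5*(-1 - 1) - 4)*(2/17) = (-5*(-2) - 4)*(2/17) = (10 - 4)*(2/17) = 6*(2/17) = 12/17 ≈ 0.70588)
p(t) = -18 (p(t) = 3*(-6) = -18)
1/p(o) = 1/(-18) = -1/18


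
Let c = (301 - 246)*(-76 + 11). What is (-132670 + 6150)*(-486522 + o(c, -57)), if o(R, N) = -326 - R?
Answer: 61143699960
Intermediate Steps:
c = -3575 (c = 55*(-65) = -3575)
(-132670 + 6150)*(-486522 + o(c, -57)) = (-132670 + 6150)*(-486522 + (-326 - 1*(-3575))) = -126520*(-486522 + (-326 + 3575)) = -126520*(-486522 + 3249) = -126520*(-483273) = 61143699960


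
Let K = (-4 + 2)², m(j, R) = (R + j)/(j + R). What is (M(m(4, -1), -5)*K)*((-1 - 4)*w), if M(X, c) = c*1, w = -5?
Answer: -500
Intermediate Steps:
m(j, R) = 1 (m(j, R) = (R + j)/(R + j) = 1)
M(X, c) = c
K = 4 (K = (-2)² = 4)
(M(m(4, -1), -5)*K)*((-1 - 4)*w) = (-5*4)*((-1 - 4)*(-5)) = -(-100)*(-5) = -20*25 = -500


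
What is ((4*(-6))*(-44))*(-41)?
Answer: -43296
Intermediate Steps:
((4*(-6))*(-44))*(-41) = -24*(-44)*(-41) = 1056*(-41) = -43296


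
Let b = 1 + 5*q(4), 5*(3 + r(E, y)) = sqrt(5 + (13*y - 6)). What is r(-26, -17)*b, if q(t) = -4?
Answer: 57 - 19*I*sqrt(222)/5 ≈ 57.0 - 56.619*I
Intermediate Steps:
r(E, y) = -3 + sqrt(-1 + 13*y)/5 (r(E, y) = -3 + sqrt(5 + (13*y - 6))/5 = -3 + sqrt(5 + (-6 + 13*y))/5 = -3 + sqrt(-1 + 13*y)/5)
b = -19 (b = 1 + 5*(-4) = 1 - 20 = -19)
r(-26, -17)*b = (-3 + sqrt(-1 + 13*(-17))/5)*(-19) = (-3 + sqrt(-1 - 221)/5)*(-19) = (-3 + sqrt(-222)/5)*(-19) = (-3 + (I*sqrt(222))/5)*(-19) = (-3 + I*sqrt(222)/5)*(-19) = 57 - 19*I*sqrt(222)/5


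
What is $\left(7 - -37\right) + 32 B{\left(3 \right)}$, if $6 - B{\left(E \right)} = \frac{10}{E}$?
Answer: $\frac{388}{3} \approx 129.33$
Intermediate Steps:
$B{\left(E \right)} = 6 - \frac{10}{E}$
$\left(7 - -37\right) + 32 B{\left(3 \right)} = \left(7 - -37\right) + 32 \left(6 - \frac{10}{3}\right) = \left(7 + 37\right) + 32 \left(6 - \frac{10}{3}\right) = 44 + 32 \left(6 - \frac{10}{3}\right) = 44 + 32 \cdot \frac{8}{3} = 44 + \frac{256}{3} = \frac{388}{3}$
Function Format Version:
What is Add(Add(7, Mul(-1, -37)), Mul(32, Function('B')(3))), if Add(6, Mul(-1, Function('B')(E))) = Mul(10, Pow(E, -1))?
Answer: Rational(388, 3) ≈ 129.33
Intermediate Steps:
Function('B')(E) = Add(6, Mul(-10, Pow(E, -1))) (Function('B')(E) = Add(6, Mul(-1, Mul(10, Pow(E, -1)))) = Add(6, Mul(-10, Pow(E, -1))))
Add(Add(7, Mul(-1, -37)), Mul(32, Function('B')(3))) = Add(Add(7, Mul(-1, -37)), Mul(32, Add(6, Mul(-10, Pow(3, -1))))) = Add(Add(7, 37), Mul(32, Add(6, Mul(-10, Rational(1, 3))))) = Add(44, Mul(32, Add(6, Rational(-10, 3)))) = Add(44, Mul(32, Rational(8, 3))) = Add(44, Rational(256, 3)) = Rational(388, 3)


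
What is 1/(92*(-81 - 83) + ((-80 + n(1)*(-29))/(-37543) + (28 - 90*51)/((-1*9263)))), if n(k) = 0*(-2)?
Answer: -347760809/5246843073986 ≈ -6.6280e-5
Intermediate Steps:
n(k) = 0
1/(92*(-81 - 83) + ((-80 + n(1)*(-29))/(-37543) + (28 - 90*51)/((-1*9263)))) = 1/(92*(-81 - 83) + ((-80 + 0*(-29))/(-37543) + (28 - 90*51)/((-1*9263)))) = 1/(92*(-164) + ((-80 + 0)*(-1/37543) + (28 - 4590)/(-9263))) = 1/(-15088 + (-80*(-1/37543) - 4562*(-1/9263))) = 1/(-15088 + (80/37543 + 4562/9263)) = 1/(-15088 + 172012206/347760809) = 1/(-5246843073986/347760809) = -347760809/5246843073986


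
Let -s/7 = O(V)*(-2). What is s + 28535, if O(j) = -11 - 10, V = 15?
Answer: 28241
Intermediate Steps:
O(j) = -21
s = -294 (s = -(-147)*(-2) = -7*42 = -294)
s + 28535 = -294 + 28535 = 28241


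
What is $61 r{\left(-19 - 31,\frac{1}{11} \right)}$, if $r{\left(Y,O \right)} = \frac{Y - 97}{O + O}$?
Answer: $- \frac{98637}{2} \approx -49319.0$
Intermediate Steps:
$r{\left(Y,O \right)} = \frac{-97 + Y}{2 O}$
$61 r{\left(-19 - 31,\frac{1}{11} \right)} = 61 \frac{-97 - 50}{2 \cdot \frac{1}{11}} = 61 \frac{\frac{1}{\frac{1}{11}} \left(-97 - 50\right)}{2} = 61 \cdot \frac{1}{2} \cdot 11 \left(-147\right) = 61 \left(- \frac{1617}{2}\right) = - \frac{98637}{2}$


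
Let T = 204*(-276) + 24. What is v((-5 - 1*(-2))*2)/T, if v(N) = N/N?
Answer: -1/56280 ≈ -1.7768e-5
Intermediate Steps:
v(N) = 1
T = -56280 (T = -56304 + 24 = -56280)
v((-5 - 1*(-2))*2)/T = 1/(-56280) = 1*(-1/56280) = -1/56280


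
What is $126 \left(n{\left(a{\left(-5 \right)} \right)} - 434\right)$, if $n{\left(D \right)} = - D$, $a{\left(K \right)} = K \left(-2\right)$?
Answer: $-55944$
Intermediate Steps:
$a{\left(K \right)} = - 2 K$
$126 \left(n{\left(a{\left(-5 \right)} \right)} - 434\right) = 126 \left(- \left(-2\right) \left(-5\right) - 434\right) = 126 \left(\left(-1\right) 10 - 434\right) = 126 \left(-10 - 434\right) = 126 \left(-444\right) = -55944$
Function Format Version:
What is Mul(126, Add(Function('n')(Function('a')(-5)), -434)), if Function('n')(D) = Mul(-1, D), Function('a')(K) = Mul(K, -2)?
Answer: -55944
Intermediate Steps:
Function('a')(K) = Mul(-2, K)
Mul(126, Add(Function('n')(Function('a')(-5)), -434)) = Mul(126, Add(Mul(-1, Mul(-2, -5)), -434)) = Mul(126, Add(Mul(-1, 10), -434)) = Mul(126, Add(-10, -434)) = Mul(126, -444) = -55944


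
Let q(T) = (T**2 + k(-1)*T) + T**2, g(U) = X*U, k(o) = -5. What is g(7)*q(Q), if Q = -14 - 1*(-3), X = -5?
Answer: -10395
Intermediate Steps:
Q = -11 (Q = -14 + 3 = -11)
g(U) = -5*U
q(T) = -5*T + 2*T**2 (q(T) = (T**2 - 5*T) + T**2 = -5*T + 2*T**2)
g(7)*q(Q) = (-5*7)*(-11*(-5 + 2*(-11))) = -(-385)*(-5 - 22) = -(-385)*(-27) = -35*297 = -10395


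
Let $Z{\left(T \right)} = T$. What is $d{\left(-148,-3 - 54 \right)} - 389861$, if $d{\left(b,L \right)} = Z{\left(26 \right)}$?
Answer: $-389835$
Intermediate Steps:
$d{\left(b,L \right)} = 26$
$d{\left(-148,-3 - 54 \right)} - 389861 = 26 - 389861 = -389835$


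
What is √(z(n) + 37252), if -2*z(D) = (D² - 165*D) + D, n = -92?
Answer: 2*√6369 ≈ 159.61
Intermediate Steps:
z(D) = 82*D - D²/2 (z(D) = -((D² - 165*D) + D)/2 = -(D² - 164*D)/2 = 82*D - D²/2)
√(z(n) + 37252) = √((½)*(-92)*(164 - 1*(-92)) + 37252) = √((½)*(-92)*(164 + 92) + 37252) = √((½)*(-92)*256 + 37252) = √(-11776 + 37252) = √25476 = 2*√6369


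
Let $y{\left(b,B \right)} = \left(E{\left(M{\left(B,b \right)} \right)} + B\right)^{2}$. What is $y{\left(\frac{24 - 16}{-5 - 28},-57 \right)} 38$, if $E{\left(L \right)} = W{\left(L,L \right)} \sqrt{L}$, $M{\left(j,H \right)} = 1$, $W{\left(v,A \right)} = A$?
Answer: $119168$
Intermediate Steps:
$E{\left(L \right)} = L^{\frac{3}{2}}$ ($E{\left(L \right)} = L \sqrt{L} = L^{\frac{3}{2}}$)
$y{\left(b,B \right)} = \left(1 + B\right)^{2}$ ($y{\left(b,B \right)} = \left(1^{\frac{3}{2}} + B\right)^{2} = \left(1 + B\right)^{2}$)
$y{\left(\frac{24 - 16}{-5 - 28},-57 \right)} 38 = \left(1 - 57\right)^{2} \cdot 38 = \left(-56\right)^{2} \cdot 38 = 3136 \cdot 38 = 119168$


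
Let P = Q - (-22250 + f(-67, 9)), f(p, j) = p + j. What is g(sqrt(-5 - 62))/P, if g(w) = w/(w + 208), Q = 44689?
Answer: sqrt(67)/(66997*(sqrt(67) - 208*I)) ≈ 2.3079e-8 + 5.8647e-7*I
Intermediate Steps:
f(p, j) = j + p
g(w) = w/(208 + w)
P = 66997 (P = 44689 - (-22250 + (9 - 67)) = 44689 - (-22250 - 58) = 44689 - 1*(-22308) = 44689 + 22308 = 66997)
g(sqrt(-5 - 62))/P = (sqrt(-5 - 62)/(208 + sqrt(-5 - 62)))/66997 = (sqrt(-67)/(208 + sqrt(-67)))*(1/66997) = ((I*sqrt(67))/(208 + I*sqrt(67)))*(1/66997) = (I*sqrt(67)/(208 + I*sqrt(67)))*(1/66997) = I*sqrt(67)/(66997*(208 + I*sqrt(67)))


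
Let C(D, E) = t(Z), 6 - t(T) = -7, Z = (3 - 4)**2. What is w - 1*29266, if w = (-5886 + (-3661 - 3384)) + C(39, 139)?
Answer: -42184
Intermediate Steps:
Z = 1 (Z = (-1)**2 = 1)
t(T) = 13 (t(T) = 6 - 1*(-7) = 6 + 7 = 13)
C(D, E) = 13
w = -12918 (w = (-5886 + (-3661 - 3384)) + 13 = (-5886 - 7045) + 13 = -12931 + 13 = -12918)
w - 1*29266 = -12918 - 1*29266 = -12918 - 29266 = -42184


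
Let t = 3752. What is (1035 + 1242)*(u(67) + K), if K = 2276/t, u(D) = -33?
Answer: -69186645/938 ≈ -73760.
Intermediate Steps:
K = 569/938 (K = 2276/3752 = 2276*(1/3752) = 569/938 ≈ 0.60661)
(1035 + 1242)*(u(67) + K) = (1035 + 1242)*(-33 + 569/938) = 2277*(-30385/938) = -69186645/938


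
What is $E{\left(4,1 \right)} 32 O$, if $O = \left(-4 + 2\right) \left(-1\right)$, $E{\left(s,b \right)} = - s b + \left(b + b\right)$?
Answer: $-128$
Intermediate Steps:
$E{\left(s,b \right)} = 2 b - b s$ ($E{\left(s,b \right)} = - b s + 2 b = 2 b - b s$)
$O = 2$ ($O = \left(-2\right) \left(-1\right) = 2$)
$E{\left(4,1 \right)} 32 O = 1 \left(2 - 4\right) 32 \cdot 2 = 1 \left(-2\right) 32 \cdot 2 = \left(-2\right) 32 \cdot 2 = \left(-64\right) 2 = -128$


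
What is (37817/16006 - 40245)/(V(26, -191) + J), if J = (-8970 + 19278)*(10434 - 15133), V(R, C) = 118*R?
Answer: 644123653/775238189344 ≈ 0.00083087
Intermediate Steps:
J = -48437292 (J = 10308*(-4699) = -48437292)
(37817/16006 - 40245)/(V(26, -191) + J) = (37817/16006 - 40245)/(118*26 - 48437292) = (37817*(1/16006) - 40245)/(3068 - 48437292) = (37817/16006 - 40245)/(-48434224) = -644123653/16006*(-1/48434224) = 644123653/775238189344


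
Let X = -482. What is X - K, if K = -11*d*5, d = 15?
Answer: 343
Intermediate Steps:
K = -825 (K = -11*15*5 = -165*5 = -825)
X - K = -482 - 1*(-825) = -482 + 825 = 343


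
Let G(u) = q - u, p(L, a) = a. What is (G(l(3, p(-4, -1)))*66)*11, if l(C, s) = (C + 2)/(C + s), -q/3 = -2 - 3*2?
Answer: 15609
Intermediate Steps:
q = 24 (q = -3*(-2 - 3*2) = -3*(-2 - 6) = -3*(-8) = 24)
l(C, s) = (2 + C)/(C + s)
G(u) = 24 - u
(G(l(3, p(-4, -1)))*66)*11 = ((24 - (2 + 3)/(3 - 1))*66)*11 = ((24 - 5/2)*66)*11 = ((43/2)*66)*11 = 1419*11 = 15609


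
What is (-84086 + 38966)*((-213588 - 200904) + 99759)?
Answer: 14200752960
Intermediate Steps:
(-84086 + 38966)*((-213588 - 200904) + 99759) = -45120*(-414492 + 99759) = -45120*(-314733) = 14200752960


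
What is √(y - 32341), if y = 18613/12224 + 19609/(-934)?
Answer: 3*I*√1830850181632245/713576 ≈ 179.89*I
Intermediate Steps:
y = -111157937/5708608 (y = 18613*(1/12224) + 19609*(-1/934) = 18613/12224 - 19609/934 = -111157937/5708608 ≈ -19.472)
√(y - 32341) = √(-111157937/5708608 - 32341) = √(-184733249265/5708608) = 3*I*√1830850181632245/713576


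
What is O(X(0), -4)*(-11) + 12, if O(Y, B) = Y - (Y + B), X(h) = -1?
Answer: -32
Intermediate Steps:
O(Y, B) = -B (O(Y, B) = Y - (B + Y) = Y + (-B - Y) = -B)
O(X(0), -4)*(-11) + 12 = -1*(-4)*(-11) + 12 = 4*(-11) + 12 = -44 + 12 = -32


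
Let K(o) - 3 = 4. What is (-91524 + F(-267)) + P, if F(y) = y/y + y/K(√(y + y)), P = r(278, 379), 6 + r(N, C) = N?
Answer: -639024/7 ≈ -91289.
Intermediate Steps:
r(N, C) = -6 + N
P = 272 (P = -6 + 278 = 272)
K(o) = 7 (K(o) = 3 + 4 = 7)
F(y) = 1 + y/7 (F(y) = y/y + y/7 = 1 + y*(⅐) = 1 + y/7)
(-91524 + F(-267)) + P = (-91524 + (1 + (⅐)*(-267))) + 272 = (-91524 + (1 - 267/7)) + 272 = (-91524 - 260/7) + 272 = -640928/7 + 272 = -639024/7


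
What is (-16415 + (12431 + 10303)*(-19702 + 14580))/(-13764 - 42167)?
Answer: 116459963/55931 ≈ 2082.2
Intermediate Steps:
(-16415 + (12431 + 10303)*(-19702 + 14580))/(-13764 - 42167) = (-16415 + 22734*(-5122))/(-55931) = (-16415 - 116443548)*(-1/55931) = -116459963*(-1/55931) = 116459963/55931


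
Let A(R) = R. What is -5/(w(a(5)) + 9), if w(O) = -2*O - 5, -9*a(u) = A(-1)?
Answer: -45/34 ≈ -1.3235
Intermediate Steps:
a(u) = ⅑ (a(u) = -⅑*(-1) = ⅑)
w(O) = -5 - 2*O
-5/(w(a(5)) + 9) = -5/((-5 - 2*⅑) + 9) = -5/((-5 - 2/9) + 9) = -5/(-47/9 + 9) = -5/34/9 = -5*9/34 = -45/34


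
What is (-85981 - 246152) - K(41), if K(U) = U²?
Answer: -333814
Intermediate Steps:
(-85981 - 246152) - K(41) = (-85981 - 246152) - 1*41² = -332133 - 1*1681 = -332133 - 1681 = -333814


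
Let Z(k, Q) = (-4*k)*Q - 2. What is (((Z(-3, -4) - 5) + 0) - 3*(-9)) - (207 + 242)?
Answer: -477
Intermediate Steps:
Z(k, Q) = -2 - 4*Q*k (Z(k, Q) = -4*Q*k - 2 = -2 - 4*Q*k)
(((Z(-3, -4) - 5) + 0) - 3*(-9)) - (207 + 242) = ((((-2 - 4*(-4)*(-3)) - 5) + 0) - 3*(-9)) - (207 + 242) = ((((-2 - 48) - 5) + 0) + 27) - 1*449 = (((-50 - 5) + 0) + 27) - 449 = ((-55 + 0) + 27) - 449 = (-55 + 27) - 449 = -28 - 449 = -477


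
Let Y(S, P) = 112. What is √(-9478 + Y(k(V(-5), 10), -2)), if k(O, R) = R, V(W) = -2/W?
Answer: I*√9366 ≈ 96.778*I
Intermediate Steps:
√(-9478 + Y(k(V(-5), 10), -2)) = √(-9478 + 112) = √(-9366) = I*√9366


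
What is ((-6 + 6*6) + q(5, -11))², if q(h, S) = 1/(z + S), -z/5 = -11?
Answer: 1745041/1936 ≈ 901.36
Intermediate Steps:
z = 55 (z = -5*(-11) = 55)
q(h, S) = 1/(55 + S)
((-6 + 6*6) + q(5, -11))² = ((-6 + 6*6) + 1/(55 - 11))² = ((-6 + 36) + 1/44)² = (30 + 1/44)² = (1321/44)² = 1745041/1936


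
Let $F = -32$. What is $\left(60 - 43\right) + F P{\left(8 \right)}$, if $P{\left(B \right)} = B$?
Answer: $-239$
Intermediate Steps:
$\left(60 - 43\right) + F P{\left(8 \right)} = \left(60 - 43\right) - 256 = 17 - 256 = -239$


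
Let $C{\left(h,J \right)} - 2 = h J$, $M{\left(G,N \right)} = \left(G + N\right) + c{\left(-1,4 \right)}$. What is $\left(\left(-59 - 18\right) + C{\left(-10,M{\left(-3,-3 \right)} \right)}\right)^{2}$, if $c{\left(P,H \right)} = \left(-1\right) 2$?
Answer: $25$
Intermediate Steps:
$c{\left(P,H \right)} = -2$
$M{\left(G,N \right)} = -2 + G + N$ ($M{\left(G,N \right)} = \left(G + N\right) - 2 = -2 + G + N$)
$C{\left(h,J \right)} = 2 + J h$ ($C{\left(h,J \right)} = 2 + h J = 2 + J h$)
$\left(\left(-59 - 18\right) + C{\left(-10,M{\left(-3,-3 \right)} \right)}\right)^{2} = \left(\left(-59 - 18\right) + \left(2 + \left(-2 - 3 - 3\right) \left(-10\right)\right)\right)^{2} = \left(\left(-59 - 18\right) + \left(2 - -80\right)\right)^{2} = \left(-77 + \left(2 + 80\right)\right)^{2} = \left(-77 + 82\right)^{2} = 5^{2} = 25$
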